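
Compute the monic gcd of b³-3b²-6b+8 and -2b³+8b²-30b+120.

b-4

By polynomial division,
  b³-3b²-6b+8 = (-1/2)(-2b³+8b²-30b+120) + (b²-21b+68)
  -2b³+8b²-30b+120 = (-2b-34)(b²-21b+68) + (-608b+2432)
  b²-21b+68 = (-(1/608)b+17/608)(-608b+2432) + (0)
Last nonzero remainder: -608b+2432. Dividing through by -608 gives the monic gcd b-4.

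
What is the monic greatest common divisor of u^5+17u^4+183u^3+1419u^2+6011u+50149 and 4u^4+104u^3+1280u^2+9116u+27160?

u^2+9u+97

Euclidean algorithm in ℚ[u]:
  u^5+17u^4+183u^3+1419u^2+6011u+50149 = ((1/4)u−9/4)(4u^4+104u^3+1280u^2+9116u+27160) + (97u^3+2020u^2+19732u+111259)
  4u^4+104u^3+1280u^2+9116u+27160 = ((4/97)u+2008/9409)(97u^3+2020u^2+19732u+111259) + ((331344/9409)u^2+(2982096/9409)u+331344/97)
  97u^3+2020u^2+19732u+111259 = ((912673/331344)u+10792123/331344)((331344/9409)u^2+(2982096/9409)u+331344/97) + (0)
Last nonzero remainder: (331344/9409)u^2+(2982096/9409)u+331344/97. Dividing through by 331344/9409 gives the monic gcd u^2+9u+97.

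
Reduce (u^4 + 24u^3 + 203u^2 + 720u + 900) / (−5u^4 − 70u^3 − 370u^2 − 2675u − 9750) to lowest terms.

(−u^2 − 9u − 18)/(5u^2 − 5u + 195)

Repeated division with remainder:
  u^4 + 24u^3 + 203u^2 + 720u + 900 = (−1/5)(−5u^4 − 70u^3 − 370u^2 − 2675u − 9750) + (10u^3 + 129u^2 + 185u − 1050)
  −5u^4 − 70u^3 − 370u^2 − 2675u − 9750 = (−(1/2)u − 11/20)(10u^3 + 129u^2 + 185u − 1050) + (−(4131/20)u^2 − (12393/4)u − 20655/2)
  10u^3 + 129u^2 + 185u − 1050 = (−(200/4131)u + 140/1377)(−(4131/20)u^2 − (12393/4)u − 20655/2) + (0)
Last nonzero remainder: −(4131/20)u^2 − (12393/4)u − 20655/2. Dividing through by −4131/20 gives the monic gcd u^2 + 15u + 50.
Cancel u^2 + 15u + 50 from numerator and denominator to get the reduced form.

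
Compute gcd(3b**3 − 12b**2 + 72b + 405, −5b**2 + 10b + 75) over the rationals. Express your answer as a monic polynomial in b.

b + 3

Euclidean algorithm in ℚ[b]:
  3b**3 − 12b**2 + 72b + 405 = (−(3/5)b + 6/5)(−5b**2 + 10b + 75) + (105b + 315)
  −5b**2 + 10b + 75 = (−(1/21)b + 5/21)(105b + 315) + (0)
Last nonzero remainder: 105b + 315. Dividing through by 105 gives the monic gcd b + 3.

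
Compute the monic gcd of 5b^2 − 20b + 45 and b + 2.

1

Repeated division with remainder:
  5b^2 − 20b + 45 = (5b − 30)(b + 2) + (105)
  b + 2 = ((1/105)b + 2/105)(105) + (0)
The last nonzero remainder is the constant 105, so the polynomials are coprime and gcd = 1.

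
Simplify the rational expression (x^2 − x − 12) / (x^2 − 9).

(x − 4)/(x − 3)

Repeated division with remainder:
  x^2 − x − 12 = (x^2 − 9) + (−x − 3)
  x^2 − 9 = (−x + 3)(−x − 3) + (0)
Last nonzero remainder: −x − 3. Dividing through by −1 gives the monic gcd x + 3.
Cancel x + 3 from numerator and denominator to get the reduced form.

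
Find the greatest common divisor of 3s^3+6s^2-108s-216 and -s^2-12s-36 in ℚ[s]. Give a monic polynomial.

Repeated division with remainder:
  3s^3+6s^2-108s-216 = (-3s+30)(-s^2-12s-36) + (144s+864)
  -s^2-12s-36 = (-(1/144)s-1/24)(144s+864) + (0)
Last nonzero remainder: 144s+864. Dividing through by 144 gives the monic gcd s+6.

s+6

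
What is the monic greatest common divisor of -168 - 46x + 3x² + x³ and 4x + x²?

4 + x

Apply the Euclidean algorithm:
  x³ + 3x² - 46x - 168 = (x - 1)(x² + 4x) + (-42x - 168)
  x² + 4x = (-(1/42)x)(-42x - 168) + (0)
Last nonzero remainder: -42x - 168. Dividing through by -42 gives the monic gcd x + 4.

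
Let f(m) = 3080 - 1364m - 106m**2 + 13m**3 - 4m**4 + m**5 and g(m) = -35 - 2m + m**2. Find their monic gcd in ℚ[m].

-35 - 2m + m**2

Apply the Euclidean algorithm:
  m**5 - 4m**4 + 13m**3 - 106m**2 - 1364m + 3080 = (m**3 - 2m**2 + 44m - 88)(m**2 - 2m - 35) + (0)
The last nonzero remainder m**2 - 2m - 35 is already monic.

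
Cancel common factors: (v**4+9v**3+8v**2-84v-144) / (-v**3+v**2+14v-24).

Repeated division with remainder:
  v**4+9v**3+8v**2-84v-144 = (-v-10)(-v**3+v**2+14v-24) + (32v**2+32v-384)
  -v**3+v**2+14v-24 = (-(1/32)v+1/16)(32v**2+32v-384) + (0)
Last nonzero remainder: 32v**2+32v-384. Dividing through by 32 gives the monic gcd v**2+v-12.
Cancel v**2+v-12 from numerator and denominator to get the reduced form.

(-v**2-8v-12)/(v-2)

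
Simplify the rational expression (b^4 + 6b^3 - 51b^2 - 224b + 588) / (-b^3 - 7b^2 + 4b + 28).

(-b^2 - b + 42)/(b + 2)

Apply the Euclidean algorithm:
  b^4 + 6b^3 - 51b^2 - 224b + 588 = (-b + 1)(-b^3 - 7b^2 + 4b + 28) + (-40b^2 - 200b + 560)
  -b^3 - 7b^2 + 4b + 28 = ((1/40)b + 1/20)(-40b^2 - 200b + 560) + (0)
Last nonzero remainder: -40b^2 - 200b + 560. Dividing through by -40 gives the monic gcd b^2 + 5b - 14.
Cancel b^2 + 5b - 14 from numerator and denominator to get the reduced form.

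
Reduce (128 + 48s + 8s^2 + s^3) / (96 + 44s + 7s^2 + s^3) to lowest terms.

(4 + s)/(3 + s)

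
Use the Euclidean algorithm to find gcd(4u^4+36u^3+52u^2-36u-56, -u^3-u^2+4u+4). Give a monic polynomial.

Repeated division with remainder:
  4u^4+36u^3+52u^2-36u-56 = (-4u-32)(-u^3-u^2+4u+4) + (36u^2+108u+72)
  -u^3-u^2+4u+4 = (-(1/36)u+1/18)(36u^2+108u+72) + (0)
Last nonzero remainder: 36u^2+108u+72. Dividing through by 36 gives the monic gcd u^2+3u+2.

u^2+3u+2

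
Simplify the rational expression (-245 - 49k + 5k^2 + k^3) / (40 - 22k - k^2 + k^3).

By polynomial division,
  k^3 + 5k^2 - 49k - 245 = (k^3 - k^2 - 22k + 40) + (6k^2 - 27k - 285)
  k^3 - k^2 - 22k + 40 = ((1/6)k + 7/12)(6k^2 - 27k - 285) + ((165/4)k + 825/4)
  6k^2 - 27k - 285 = ((8/55)k - 76/55)((165/4)k + 825/4) + (0)
Last nonzero remainder: (165/4)k + 825/4. Dividing through by 165/4 gives the monic gcd k + 5.
Cancel k + 5 from numerator and denominator to get the reduced form.

(-49 + k^2)/(8 - 6k + k^2)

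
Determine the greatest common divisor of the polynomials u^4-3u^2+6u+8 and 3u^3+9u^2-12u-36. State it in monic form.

Repeated division with remainder:
  u^4-3u^2+6u+8 = ((1/3)u-1)(3u^3+9u^2-12u-36) + (10u^2+6u-28)
  3u^3+9u^2-12u-36 = ((3/10)u+18/25)(10u^2+6u-28) + (-(198/25)u-396/25)
  10u^2+6u-28 = (-(125/99)u+175/99)(-(198/25)u-396/25) + (0)
Last nonzero remainder: -(198/25)u-396/25. Dividing through by -198/25 gives the monic gcd u+2.

u+2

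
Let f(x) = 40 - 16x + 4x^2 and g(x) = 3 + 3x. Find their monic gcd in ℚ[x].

1

Repeated division with remainder:
  4x^2 - 16x + 40 = ((4/3)x - 20/3)(3x + 3) + (60)
  3x + 3 = ((1/20)x + 1/20)(60) + (0)
The last nonzero remainder is the constant 60, so the polynomials are coprime and gcd = 1.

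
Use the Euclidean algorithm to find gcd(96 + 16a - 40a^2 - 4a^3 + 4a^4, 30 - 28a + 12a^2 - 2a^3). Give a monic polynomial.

-3 + a

Repeated division with remainder:
  4a^4 - 4a^3 - 40a^2 + 16a + 96 = (-2a - 10)(-2a^3 + 12a^2 - 28a + 30) + (24a^2 - 204a + 396)
  -2a^3 + 12a^2 - 28a + 30 = (-(1/12)a - 5/24)(24a^2 - 204a + 396) + (-(75/2)a + 225/2)
  24a^2 - 204a + 396 = (-(16/25)a + 88/25)(-(75/2)a + 225/2) + (0)
Last nonzero remainder: -(75/2)a + 225/2. Dividing through by -75/2 gives the monic gcd a - 3.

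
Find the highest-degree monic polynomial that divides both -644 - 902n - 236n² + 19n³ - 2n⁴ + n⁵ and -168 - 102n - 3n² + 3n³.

Repeated division with remainder:
  n⁵ - 2n⁴ + 19n³ - 236n² - 902n - 644 = ((1/3)n² - (1/3)n + 52/3)(3n³ - 3n² - 102n - 168) + (-162n² + 810n + 2268)
  3n³ - 3n² - 102n - 168 = (-(1/54)n - 2/27)(-162n² + 810n + 2268) + (0)
Last nonzero remainder: -162n² + 810n + 2268. Dividing through by -162 gives the monic gcd n² - 5n - 14.

-14 - 5n + n²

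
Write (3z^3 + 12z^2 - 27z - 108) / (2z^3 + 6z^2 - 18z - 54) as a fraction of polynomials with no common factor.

Apply the Euclidean algorithm:
  3z^3 + 12z^2 - 27z - 108 = (3/2)(2z^3 + 6z^2 - 18z - 54) + (3z^2 - 27)
  2z^3 + 6z^2 - 18z - 54 = ((2/3)z + 2)(3z^2 - 27) + (0)
Last nonzero remainder: 3z^2 - 27. Dividing through by 3 gives the monic gcd z^2 - 9.
Cancel z^2 - 9 from numerator and denominator to get the reduced form.

(3z + 12)/(2z + 6)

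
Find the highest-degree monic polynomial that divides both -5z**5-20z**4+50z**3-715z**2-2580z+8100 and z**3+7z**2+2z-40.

By polynomial division,
  -5z**5-20z**4+50z**3-715z**2-2580z+8100 = (-5z**2+15z-45)(z**3+7z**2+2z-40) + (-630z**2-1890z+6300)
  z**3+7z**2+2z-40 = (-(1/630)z-2/315)(-630z**2-1890z+6300) + (0)
Last nonzero remainder: -630z**2-1890z+6300. Dividing through by -630 gives the monic gcd z**2+3z-10.

z**2+3z-10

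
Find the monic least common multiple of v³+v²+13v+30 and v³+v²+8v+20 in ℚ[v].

v⁵+22v³+27v²+100v+300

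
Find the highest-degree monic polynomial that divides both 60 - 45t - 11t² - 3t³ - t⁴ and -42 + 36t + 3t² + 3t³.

Apply the Euclidean algorithm:
  -t⁴ - 3t³ - 11t² - 45t + 60 = (-(1/3)t - 2/3)(3t³ + 3t² + 36t - 42) + (3t² - 35t + 32)
  3t³ + 3t² + 36t - 42 = (t + 38/3)(3t² - 35t + 32) + ((1342/3)t - 1342/3)
  3t² - 35t + 32 = ((9/1342)t - 48/671)((1342/3)t - 1342/3) + (0)
Last nonzero remainder: (1342/3)t - 1342/3. Dividing through by 1342/3 gives the monic gcd t - 1.

-1 + t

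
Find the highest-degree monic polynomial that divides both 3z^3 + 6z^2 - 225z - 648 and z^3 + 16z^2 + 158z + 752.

z + 8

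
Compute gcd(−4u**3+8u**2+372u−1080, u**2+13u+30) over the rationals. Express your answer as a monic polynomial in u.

By polynomial division,
  −4u**3+8u**2+372u−1080 = (−4u+60)(u**2+13u+30) + (−288u−2880)
  u**2+13u+30 = (−(1/288)u−1/96)(−288u−2880) + (0)
Last nonzero remainder: −288u−2880. Dividing through by −288 gives the monic gcd u+10.

u+10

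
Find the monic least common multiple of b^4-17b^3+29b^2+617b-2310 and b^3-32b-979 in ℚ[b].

b^6-6b^5-69b^4-577b^3+7058b^2+29503b-205590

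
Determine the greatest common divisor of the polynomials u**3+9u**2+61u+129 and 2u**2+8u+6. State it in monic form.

Repeated division with remainder:
  u**3+9u**2+61u+129 = ((1/2)u+5/2)(2u**2+8u+6) + (38u+114)
  2u**2+8u+6 = ((1/19)u+1/19)(38u+114) + (0)
Last nonzero remainder: 38u+114. Dividing through by 38 gives the monic gcd u+3.

u+3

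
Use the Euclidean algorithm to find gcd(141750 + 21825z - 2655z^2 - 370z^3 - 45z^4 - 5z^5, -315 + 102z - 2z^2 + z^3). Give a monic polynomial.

105 + z + z^2

Euclidean algorithm in ℚ[z]:
  -5z^5 - 45z^4 - 370z^3 - 2655z^2 + 21825z + 141750 = (-5z^2 - 55z + 30)(z^3 - 2z^2 + 102z - 315) + (1440z^2 + 1440z + 151200)
  z^3 - 2z^2 + 102z - 315 = ((1/1440)z - 1/480)(1440z^2 + 1440z + 151200) + (0)
Last nonzero remainder: 1440z^2 + 1440z + 151200. Dividing through by 1440 gives the monic gcd z^2 + z + 105.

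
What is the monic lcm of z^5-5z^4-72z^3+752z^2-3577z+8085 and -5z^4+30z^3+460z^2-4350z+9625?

z^6-10z^5-47z^4+1112z^3-7337z^2+25970z-40425

By polynomial division,
  z^5-5z^4-72z^3+752z^2-3577z+8085 = (-(1/5)z-1/5)(-5z^4+30z^3+460z^2-4350z+9625) + (26z^3-26z^2-2522z+10010)
  -5z^4+30z^3+460z^2-4350z+9625 = (-(5/26)z+25/26)(26z^3-26z^2-2522z+10010) + (0)
Last nonzero remainder: 26z^3-26z^2-2522z+10010. Dividing through by 26 gives the monic gcd z^3-z^2-97z+385.
Then lcm(f, g) = f·g / gcd(f, g); expanding and making the result monic gives the answer.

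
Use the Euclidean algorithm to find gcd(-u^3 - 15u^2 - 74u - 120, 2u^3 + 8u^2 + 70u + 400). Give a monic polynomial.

By polynomial division,
  -u^3 - 15u^2 - 74u - 120 = (-1/2)(2u^3 + 8u^2 + 70u + 400) + (-11u^2 - 39u + 80)
  2u^3 + 8u^2 + 70u + 400 = (-(2/11)u - 10/121)(-11u^2 - 39u + 80) + ((9840/121)u + 49200/121)
  -11u^2 - 39u + 80 = (-(1331/9840)u + 121/615)((9840/121)u + 49200/121) + (0)
Last nonzero remainder: (9840/121)u + 49200/121. Dividing through by 9840/121 gives the monic gcd u + 5.

u + 5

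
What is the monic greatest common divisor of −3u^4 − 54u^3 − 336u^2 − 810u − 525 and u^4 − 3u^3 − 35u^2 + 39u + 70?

u^2 + 6u + 5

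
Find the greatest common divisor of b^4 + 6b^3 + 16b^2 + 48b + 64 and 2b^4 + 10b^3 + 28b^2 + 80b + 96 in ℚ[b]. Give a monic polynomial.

Euclidean algorithm in ℚ[b]:
  b^4 + 6b^3 + 16b^2 + 48b + 64 = (1/2)(2b^4 + 10b^3 + 28b^2 + 80b + 96) + (b^3 + 2b^2 + 8b + 16)
  2b^4 + 10b^3 + 28b^2 + 80b + 96 = (2b + 6)(b^3 + 2b^2 + 8b + 16) + (0)
The last nonzero remainder b^3 + 2b^2 + 8b + 16 is already monic.

b^3 + 2b^2 + 8b + 16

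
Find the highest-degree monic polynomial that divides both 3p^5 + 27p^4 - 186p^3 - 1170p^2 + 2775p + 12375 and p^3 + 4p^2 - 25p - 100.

p^2 - 25

Euclidean algorithm in ℚ[p]:
  3p^5 + 27p^4 - 186p^3 - 1170p^2 + 2775p + 12375 = (3p^2 + 15p - 171)(p^3 + 4p^2 - 25p - 100) + (189p^2 - 4725)
  p^3 + 4p^2 - 25p - 100 = ((1/189)p + 4/189)(189p^2 - 4725) + (0)
Last nonzero remainder: 189p^2 - 4725. Dividing through by 189 gives the monic gcd p^2 - 25.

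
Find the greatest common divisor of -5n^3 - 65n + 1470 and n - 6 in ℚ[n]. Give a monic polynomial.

Repeated division with remainder:
  -5n^3 - 65n + 1470 = (-5n^2 - 30n - 245)(n - 6) + (0)
The last nonzero remainder n - 6 is already monic.

n - 6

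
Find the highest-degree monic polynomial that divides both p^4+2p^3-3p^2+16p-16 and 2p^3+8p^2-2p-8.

p^2+3p-4

Repeated division with remainder:
  p^4+2p^3-3p^2+16p-16 = ((1/2)p-1)(2p^3+8p^2-2p-8) + (6p^2+18p-24)
  2p^3+8p^2-2p-8 = ((1/3)p+1/3)(6p^2+18p-24) + (0)
Last nonzero remainder: 6p^2+18p-24. Dividing through by 6 gives the monic gcd p^2+3p-4.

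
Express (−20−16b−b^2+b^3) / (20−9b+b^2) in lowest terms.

(4+4b+b^2)/(−4+b)

Repeated division with remainder:
  b^3−b^2−16b−20 = (b+8)(b^2−9b+20) + (36b−180)
  b^2−9b+20 = ((1/36)b−1/9)(36b−180) + (0)
Last nonzero remainder: 36b−180. Dividing through by 36 gives the monic gcd b−5.
Cancel b−5 from numerator and denominator to get the reduced form.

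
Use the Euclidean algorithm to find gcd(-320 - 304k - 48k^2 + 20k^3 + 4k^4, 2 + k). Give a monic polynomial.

2 + k

Euclidean algorithm in ℚ[k]:
  4k^4 + 20k^3 - 48k^2 - 304k - 320 = (4k^3 + 12k^2 - 72k - 160)(k + 2) + (0)
The last nonzero remainder k + 2 is already monic.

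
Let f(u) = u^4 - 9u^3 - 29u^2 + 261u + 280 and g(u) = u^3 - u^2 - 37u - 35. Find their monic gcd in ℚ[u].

Repeated division with remainder:
  u^4 - 9u^3 - 29u^2 + 261u + 280 = (u - 8)(u^3 - u^2 - 37u - 35) + (0)
The last nonzero remainder u^3 - u^2 - 37u - 35 is already monic.

u^3 - u^2 - 37u - 35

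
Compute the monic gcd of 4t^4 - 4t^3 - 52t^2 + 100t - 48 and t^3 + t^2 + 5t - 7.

Apply the Euclidean algorithm:
  4t^4 - 4t^3 - 52t^2 + 100t - 48 = (4t - 8)(t^3 + t^2 + 5t - 7) + (-64t^2 + 168t - 104)
  t^3 + t^2 + 5t - 7 = (-(1/64)t - 29/512)(-64t^2 + 168t - 104) + ((825/64)t - 825/64)
  -64t^2 + 168t - 104 = (-(4096/825)t + 6656/825)((825/64)t - 825/64) + (0)
Last nonzero remainder: (825/64)t - 825/64. Dividing through by 825/64 gives the monic gcd t - 1.

t - 1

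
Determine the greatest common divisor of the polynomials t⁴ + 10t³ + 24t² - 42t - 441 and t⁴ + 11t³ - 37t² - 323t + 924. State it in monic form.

t² + 4t - 21

Euclidean algorithm in ℚ[t]:
  t⁴ + 10t³ + 24t² - 42t - 441 = (t⁴ + 11t³ - 37t² - 323t + 924) + (-t³ + 61t² + 281t - 1365)
  t⁴ + 11t³ - 37t² - 323t + 924 = (-t - 72)(-t³ + 61t² + 281t - 1365) + (4636t² + 18544t - 97356)
  -t³ + 61t² + 281t - 1365 = (-(1/4636)t + 65/4636)(4636t² + 18544t - 97356) + (0)
Last nonzero remainder: 4636t² + 18544t - 97356. Dividing through by 4636 gives the monic gcd t² + 4t - 21.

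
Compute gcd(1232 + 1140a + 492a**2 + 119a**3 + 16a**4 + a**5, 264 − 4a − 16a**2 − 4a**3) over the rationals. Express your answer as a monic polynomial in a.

By polynomial division,
  a**5 + 16a**4 + 119a**3 + 492a**2 + 1140a + 1232 = (−(1/4)a**2 − 3a − 35/2)(−4a**3 − 16a**2 − 4a + 264) + (266a**2 + 1862a + 5852)
  −4a**3 − 16a**2 − 4a + 264 = (−(2/133)a + 6/133)(266a**2 + 1862a + 5852) + (0)
Last nonzero remainder: 266a**2 + 1862a + 5852. Dividing through by 266 gives the monic gcd a**2 + 7a + 22.

22 + 7a + a**2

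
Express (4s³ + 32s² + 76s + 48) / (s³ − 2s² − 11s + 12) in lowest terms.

(4s² + 20s + 16)/(s² − 5s + 4)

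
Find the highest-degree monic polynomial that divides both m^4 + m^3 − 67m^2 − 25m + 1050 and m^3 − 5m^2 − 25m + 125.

m^2 − 25

Repeated division with remainder:
  m^4 + m^3 − 67m^2 − 25m + 1050 = (m + 6)(m^3 − 5m^2 − 25m + 125) + (−12m^2 + 300)
  m^3 − 5m^2 − 25m + 125 = (−(1/12)m + 5/12)(−12m^2 + 300) + (0)
Last nonzero remainder: −12m^2 + 300. Dividing through by −12 gives the monic gcd m^2 − 25.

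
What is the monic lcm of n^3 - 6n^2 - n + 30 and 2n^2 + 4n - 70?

n^4 + n^3 - 43n^2 + 23n + 210

Repeated division with remainder:
  n^3 - 6n^2 - n + 30 = ((1/2)n - 4)(2n^2 + 4n - 70) + (50n - 250)
  2n^2 + 4n - 70 = ((1/25)n + 7/25)(50n - 250) + (0)
Last nonzero remainder: 50n - 250. Dividing through by 50 gives the monic gcd n - 5.
Then lcm(f, g) = f·g / gcd(f, g); expanding and making the result monic gives the answer.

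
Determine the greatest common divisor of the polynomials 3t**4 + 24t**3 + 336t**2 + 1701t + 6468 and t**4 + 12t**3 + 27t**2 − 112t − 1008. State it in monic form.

Repeated division with remainder:
  3t**4 + 24t**3 + 336t**2 + 1701t + 6468 = (3)(t**4 + 12t**3 + 27t**2 − 112t − 1008) + (−12t**3 + 255t**2 + 2037t + 9492)
  t**4 + 12t**3 + 27t**2 − 112t − 1008 = (−(1/12)t − 133/48)(−12t**3 + 255t**2 + 2037t + 9492) + ((14453/16)t**2 + (101171/16)t + 101171/4)
  −12t**3 + 255t**2 + 2037t + 9492 = (−(192/14453)t + 5424/14453)((14453/16)t**2 + (101171/16)t + 101171/4) + (0)
Last nonzero remainder: (14453/16)t**2 + (101171/16)t + 101171/4. Dividing through by 14453/16 gives the monic gcd t**2 + 7t + 28.

t**2 + 7t + 28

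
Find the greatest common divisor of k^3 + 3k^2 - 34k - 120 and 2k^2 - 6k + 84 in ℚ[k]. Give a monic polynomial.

1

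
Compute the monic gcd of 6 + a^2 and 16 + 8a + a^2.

Euclidean algorithm in ℚ[a]:
  a^2 + 6 = (a^2 + 8a + 16) + (-8a - 10)
  a^2 + 8a + 16 = (-(1/8)a - 27/32)(-8a - 10) + (121/16)
  -8a - 10 = (-(128/121)a - 160/121)(121/16) + (0)
The last nonzero remainder is the constant 121/16, so the polynomials are coprime and gcd = 1.

1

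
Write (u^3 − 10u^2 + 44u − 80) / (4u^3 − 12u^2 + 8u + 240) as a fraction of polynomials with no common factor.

By polynomial division,
  u^3 − 10u^2 + 44u − 80 = (1/4)(4u^3 − 12u^2 + 8u + 240) + (−7u^2 + 42u − 140)
  4u^3 − 12u^2 + 8u + 240 = (−(4/7)u − 12/7)(−7u^2 + 42u − 140) + (0)
Last nonzero remainder: −7u^2 + 42u − 140. Dividing through by −7 gives the monic gcd u^2 − 6u + 20.
Cancel u^2 − 6u + 20 from numerator and denominator to get the reduced form.

(u − 4)/(4u + 12)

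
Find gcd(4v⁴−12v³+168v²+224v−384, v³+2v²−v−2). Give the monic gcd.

v²+v−2

Euclidean algorithm in ℚ[v]:
  4v⁴−12v³+168v²+224v−384 = (4v−20)(v³+2v²−v−2) + (212v²+212v−424)
  v³+2v²−v−2 = ((1/212)v+1/212)(212v²+212v−424) + (0)
Last nonzero remainder: 212v²+212v−424. Dividing through by 212 gives the monic gcd v²+v−2.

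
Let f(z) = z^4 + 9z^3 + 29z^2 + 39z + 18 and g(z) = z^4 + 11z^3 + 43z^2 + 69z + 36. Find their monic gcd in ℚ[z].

z^3 + 7z^2 + 15z + 9

Apply the Euclidean algorithm:
  z^4 + 9z^3 + 29z^2 + 39z + 18 = (z^4 + 11z^3 + 43z^2 + 69z + 36) + (-2z^3 - 14z^2 - 30z - 18)
  z^4 + 11z^3 + 43z^2 + 69z + 36 = (-(1/2)z - 2)(-2z^3 - 14z^2 - 30z - 18) + (0)
Last nonzero remainder: -2z^3 - 14z^2 - 30z - 18. Dividing through by -2 gives the monic gcd z^3 + 7z^2 + 15z + 9.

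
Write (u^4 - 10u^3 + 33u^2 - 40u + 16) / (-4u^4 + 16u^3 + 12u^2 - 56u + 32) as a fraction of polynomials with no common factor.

(-u + 4)/(4u + 8)

By polynomial division,
  u^4 - 10u^3 + 33u^2 - 40u + 16 = (-1/4)(-4u^4 + 16u^3 + 12u^2 - 56u + 32) + (-6u^3 + 36u^2 - 54u + 24)
  -4u^4 + 16u^3 + 12u^2 - 56u + 32 = ((2/3)u + 4/3)(-6u^3 + 36u^2 - 54u + 24) + (0)
Last nonzero remainder: -6u^3 + 36u^2 - 54u + 24. Dividing through by -6 gives the monic gcd u^3 - 6u^2 + 9u - 4.
Cancel u^3 - 6u^2 + 9u - 4 from numerator and denominator to get the reduced form.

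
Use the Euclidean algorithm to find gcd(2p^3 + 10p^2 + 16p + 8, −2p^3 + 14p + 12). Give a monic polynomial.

Euclidean algorithm in ℚ[p]:
  2p^3 + 10p^2 + 16p + 8 = (−1)(−2p^3 + 14p + 12) + (10p^2 + 30p + 20)
  −2p^3 + 14p + 12 = (−(1/5)p + 3/5)(10p^2 + 30p + 20) + (0)
Last nonzero remainder: 10p^2 + 30p + 20. Dividing through by 10 gives the monic gcd p^2 + 3p + 2.

p^2 + 3p + 2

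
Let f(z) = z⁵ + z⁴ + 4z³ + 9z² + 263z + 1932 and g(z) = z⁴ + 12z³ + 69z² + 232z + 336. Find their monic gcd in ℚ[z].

By polynomial division,
  z⁵ + z⁴ + 4z³ + 9z² + 263z + 1932 = (z - 11)(z⁴ + 12z³ + 69z² + 232z + 336) + (67z³ + 536z² + 2479z + 5628)
  z⁴ + 12z³ + 69z² + 232z + 336 = ((1/67)z + 4/67)(67z³ + 536z² + 2479z + 5628) + (0)
Last nonzero remainder: 67z³ + 536z² + 2479z + 5628. Dividing through by 67 gives the monic gcd z³ + 8z² + 37z + 84.

z³ + 8z² + 37z + 84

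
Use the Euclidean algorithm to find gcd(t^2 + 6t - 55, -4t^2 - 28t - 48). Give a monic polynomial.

By polynomial division,
  t^2 + 6t - 55 = (-1/4)(-4t^2 - 28t - 48) + (-t - 67)
  -4t^2 - 28t - 48 = (4t - 240)(-t - 67) + (-16128)
  -t - 67 = ((1/16128)t + 67/16128)(-16128) + (0)
The last nonzero remainder is the constant -16128, so the polynomials are coprime and gcd = 1.

1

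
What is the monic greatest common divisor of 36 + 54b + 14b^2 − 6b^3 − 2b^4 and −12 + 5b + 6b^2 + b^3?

3 + b

Repeated division with remainder:
  −2b^4 − 6b^3 + 14b^2 + 54b + 36 = (−2b + 6)(b^3 + 6b^2 + 5b − 12) + (−12b^2 + 108)
  b^3 + 6b^2 + 5b − 12 = (−(1/12)b − 1/2)(−12b^2 + 108) + (14b + 42)
  −12b^2 + 108 = (−(6/7)b + 18/7)(14b + 42) + (0)
Last nonzero remainder: 14b + 42. Dividing through by 14 gives the monic gcd b + 3.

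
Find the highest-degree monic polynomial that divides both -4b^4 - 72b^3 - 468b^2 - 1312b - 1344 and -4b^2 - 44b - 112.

Repeated division with remainder:
  -4b^4 - 72b^3 - 468b^2 - 1312b - 1344 = (b^2 + 7b + 12)(-4b^2 - 44b - 112) + (0)
Last nonzero remainder: -4b^2 - 44b - 112. Dividing through by -4 gives the monic gcd b^2 + 11b + 28.

b^2 + 11b + 28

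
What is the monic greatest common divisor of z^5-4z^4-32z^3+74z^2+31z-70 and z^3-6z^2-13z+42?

By polynomial division,
  z^5-4z^4-32z^3+74z^2+31z-70 = (z^2+2z-7)(z^3-6z^2-13z+42) + (16z^2-144z+224)
  z^3-6z^2-13z+42 = ((1/16)z+3/16)(16z^2-144z+224) + (0)
Last nonzero remainder: 16z^2-144z+224. Dividing through by 16 gives the monic gcd z^2-9z+14.

z^2-9z+14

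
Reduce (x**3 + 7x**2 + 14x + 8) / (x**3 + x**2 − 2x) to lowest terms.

(x**2 + 5x + 4)/(x**2 − x)

Apply the Euclidean algorithm:
  x**3 + 7x**2 + 14x + 8 = (x**3 + x**2 − 2x) + (6x**2 + 16x + 8)
  x**3 + x**2 − 2x = ((1/6)x − 5/18)(6x**2 + 16x + 8) + ((10/9)x + 20/9)
  6x**2 + 16x + 8 = ((27/5)x + 18/5)((10/9)x + 20/9) + (0)
Last nonzero remainder: (10/9)x + 20/9. Dividing through by 10/9 gives the monic gcd x + 2.
Cancel x + 2 from numerator and denominator to get the reduced form.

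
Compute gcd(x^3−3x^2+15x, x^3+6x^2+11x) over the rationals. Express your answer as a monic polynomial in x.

x

Apply the Euclidean algorithm:
  x^3−3x^2+15x = (x^3+6x^2+11x) + (−9x^2+4x)
  x^3+6x^2+11x = (−(1/9)x−58/81)(−9x^2+4x) + ((1123/81)x)
  −9x^2+4x = (−(729/1123)x+324/1123)((1123/81)x) + (0)
Last nonzero remainder: (1123/81)x. Dividing through by 1123/81 gives the monic gcd x.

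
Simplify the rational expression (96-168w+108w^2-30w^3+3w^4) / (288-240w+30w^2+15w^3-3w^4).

(-4+4w-w^2)/(-12+w+w^2)

Apply the Euclidean algorithm:
  3w^4-30w^3+108w^2-168w+96 = (-1)(-3w^4+15w^3+30w^2-240w+288) + (-15w^3+138w^2-408w+384)
  -3w^4+15w^3+30w^2-240w+288 = ((1/5)w+21/25)(-15w^3+138w^2-408w+384) + (-(108/25)w^2+(648/25)w-864/25)
  -15w^3+138w^2-408w+384 = ((125/36)w-100/9)(-(108/25)w^2+(648/25)w-864/25) + (0)
Last nonzero remainder: -(108/25)w^2+(648/25)w-864/25. Dividing through by -108/25 gives the monic gcd w^2-6w+8.
Cancel w^2-6w+8 from numerator and denominator to get the reduced form.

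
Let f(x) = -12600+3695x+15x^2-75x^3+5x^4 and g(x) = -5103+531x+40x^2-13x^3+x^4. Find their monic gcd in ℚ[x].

Euclidean algorithm in ℚ[x]:
  5x^4-75x^3+15x^2+3695x-12600 = (5)(x^4-13x^3+40x^2+531x-5103) + (-10x^3-185x^2+1040x+12915)
  x^4-13x^3+40x^2+531x-5103 = (-(1/10)x+63/20)(-10x^3-185x^2+1040x+12915) + ((2907/4)x^2-(2907/2)x-183141/4)
  -10x^3-185x^2+1040x+12915 = (-(40/2907)x-820/2907)((2907/4)x^2-(2907/2)x-183141/4) + (0)
Last nonzero remainder: (2907/4)x^2-(2907/2)x-183141/4. Dividing through by 2907/4 gives the monic gcd x^2-2x-63.

-63-2x+x^2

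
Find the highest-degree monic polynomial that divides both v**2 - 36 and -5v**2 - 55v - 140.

By polynomial division,
  v**2 - 36 = (-1/5)(-5v**2 - 55v - 140) + (-11v - 64)
  -5v**2 - 55v - 140 = ((5/11)v + 285/121)(-11v - 64) + (1300/121)
  -11v - 64 = (-(1331/1300)v - 1936/325)(1300/121) + (0)
The last nonzero remainder is the constant 1300/121, so the polynomials are coprime and gcd = 1.

1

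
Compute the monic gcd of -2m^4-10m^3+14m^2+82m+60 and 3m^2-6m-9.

m^2-2m-3

By polynomial division,
  -2m^4-10m^3+14m^2+82m+60 = (-(2/3)m^2-(14/3)m-20/3)(3m^2-6m-9) + (0)
Last nonzero remainder: 3m^2-6m-9. Dividing through by 3 gives the monic gcd m^2-2m-3.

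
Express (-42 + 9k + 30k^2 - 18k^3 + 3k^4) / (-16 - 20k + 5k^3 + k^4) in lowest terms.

(21 - 15k + 3k^2)/(8 + 6k + k^2)

Apply the Euclidean algorithm:
  3k^4 - 18k^3 + 30k^2 + 9k - 42 = (3)(k^4 + 5k^3 - 20k - 16) + (-33k^3 + 30k^2 + 69k + 6)
  k^4 + 5k^3 - 20k - 16 = (-(1/33)k - 65/363)(-33k^3 + 30k^2 + 69k + 6) + ((903/121)k^2 - (903/121)k - 1806/121)
  -33k^3 + 30k^2 + 69k + 6 = (-(1331/301)k - 121/301)((903/121)k^2 - (903/121)k - 1806/121) + (0)
Last nonzero remainder: (903/121)k^2 - (903/121)k - 1806/121. Dividing through by 903/121 gives the monic gcd k^2 - k - 2.
Cancel k^2 - k - 2 from numerator and denominator to get the reduced form.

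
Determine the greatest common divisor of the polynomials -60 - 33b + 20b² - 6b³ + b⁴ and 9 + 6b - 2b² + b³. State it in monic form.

1 + b

Euclidean algorithm in ℚ[b]:
  b⁴ - 6b³ + 20b² - 33b - 60 = (b - 4)(b³ - 2b² + 6b + 9) + (6b² - 18b - 24)
  b³ - 2b² + 6b + 9 = ((1/6)b + 1/6)(6b² - 18b - 24) + (13b + 13)
  6b² - 18b - 24 = ((6/13)b - 24/13)(13b + 13) + (0)
Last nonzero remainder: 13b + 13. Dividing through by 13 gives the monic gcd b + 1.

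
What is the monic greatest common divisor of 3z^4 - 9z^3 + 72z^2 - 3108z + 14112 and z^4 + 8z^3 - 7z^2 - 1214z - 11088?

z^2 + 10z + 112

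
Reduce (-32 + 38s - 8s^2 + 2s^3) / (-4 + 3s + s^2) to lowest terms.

By polynomial division,
  2s^3 - 8s^2 + 38s - 32 = (2s - 14)(s^2 + 3s - 4) + (88s - 88)
  s^2 + 3s - 4 = ((1/88)s + 1/22)(88s - 88) + (0)
Last nonzero remainder: 88s - 88. Dividing through by 88 gives the monic gcd s - 1.
Cancel s - 1 from numerator and denominator to get the reduced form.

(32 - 6s + 2s^2)/(4 + s)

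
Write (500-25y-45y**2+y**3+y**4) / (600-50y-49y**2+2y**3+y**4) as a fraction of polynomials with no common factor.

(5+y)/(6+y)

Euclidean algorithm in ℚ[y]:
  y**4+y**3-45y**2-25y+500 = (y**4+2y**3-49y**2-50y+600) + (-y**3+4y**2+25y-100)
  y**4+2y**3-49y**2-50y+600 = (-y-6)(-y**3+4y**2+25y-100) + (0)
Last nonzero remainder: -y**3+4y**2+25y-100. Dividing through by -1 gives the monic gcd y**3-4y**2-25y+100.
Cancel y**3-4y**2-25y+100 from numerator and denominator to get the reduced form.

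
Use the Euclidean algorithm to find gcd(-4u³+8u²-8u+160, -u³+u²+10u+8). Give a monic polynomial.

Repeated division with remainder:
  -4u³+8u²-8u+160 = (4)(-u³+u²+10u+8) + (4u²-48u+128)
  -u³+u²+10u+8 = (-(1/4)u-11/4)(4u²-48u+128) + (-90u+360)
  4u²-48u+128 = (-(2/45)u+16/45)(-90u+360) + (0)
Last nonzero remainder: -90u+360. Dividing through by -90 gives the monic gcd u-4.

u-4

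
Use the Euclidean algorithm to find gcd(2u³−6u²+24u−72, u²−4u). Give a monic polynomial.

1

Apply the Euclidean algorithm:
  2u³−6u²+24u−72 = (2u+2)(u²−4u) + (32u−72)
  u²−4u = ((1/32)u−7/128)(32u−72) + (−63/16)
  32u−72 = (−(512/63)u+128/7)(−63/16) + (0)
The last nonzero remainder is the constant −63/16, so the polynomials are coprime and gcd = 1.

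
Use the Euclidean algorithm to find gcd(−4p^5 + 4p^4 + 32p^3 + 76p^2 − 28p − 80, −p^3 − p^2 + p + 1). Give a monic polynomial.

p^2 − 1

Euclidean algorithm in ℚ[p]:
  −4p^5 + 4p^4 + 32p^3 + 76p^2 − 28p − 80 = (4p^2 − 8p − 20)(−p^3 − p^2 + p + 1) + (60p^2 − 60)
  −p^3 − p^2 + p + 1 = (−(1/60)p − 1/60)(60p^2 − 60) + (0)
Last nonzero remainder: 60p^2 − 60. Dividing through by 60 gives the monic gcd p^2 − 1.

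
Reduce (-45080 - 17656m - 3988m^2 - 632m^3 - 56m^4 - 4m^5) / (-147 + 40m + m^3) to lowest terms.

(-920 - 304m - 44m^2 - 4m^3)/(-3 + m)

Euclidean algorithm in ℚ[m]:
  -4m^5 - 56m^4 - 632m^3 - 3988m^2 - 17656m - 45080 = (-4m^2 - 56m - 472)(m^3 + 40m - 147) + (-2336m^2 - 7008m - 114464)
  m^3 + 40m - 147 = (-(1/2336)m + 3/2336)(-2336m^2 - 7008m - 114464) + (0)
Last nonzero remainder: -2336m^2 - 7008m - 114464. Dividing through by -2336 gives the monic gcd m^2 + 3m + 49.
Cancel m^2 + 3m + 49 from numerator and denominator to get the reduced form.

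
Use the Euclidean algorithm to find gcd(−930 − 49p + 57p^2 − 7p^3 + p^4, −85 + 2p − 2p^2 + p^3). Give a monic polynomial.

Repeated division with remainder:
  p^4 − 7p^3 + 57p^2 − 49p − 930 = (p − 5)(p^3 − 2p^2 + 2p − 85) + (45p^2 + 46p − 1355)
  p^3 − 2p^2 + 2p − 85 = ((1/45)p − 136/2025)(45p^2 + 46p − 1355) + ((71281/2025)p − 71281/405)
  45p^2 + 46p − 1355 = ((91125/71281)p + 548775/71281)((71281/2025)p − 71281/405) + (0)
Last nonzero remainder: (71281/2025)p − 71281/405. Dividing through by 71281/2025 gives the monic gcd p − 5.

−5 + p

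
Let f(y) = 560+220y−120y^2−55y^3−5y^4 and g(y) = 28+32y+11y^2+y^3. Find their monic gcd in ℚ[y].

Apply the Euclidean algorithm:
  −5y^4−55y^3−120y^2+220y+560 = (−5y)(y^3+11y^2+32y+28) + (40y^2+360y+560)
  y^3+11y^2+32y+28 = ((1/40)y+1/20)(40y^2+360y+560) + (0)
Last nonzero remainder: 40y^2+360y+560. Dividing through by 40 gives the monic gcd y^2+9y+14.

14+9y+y^2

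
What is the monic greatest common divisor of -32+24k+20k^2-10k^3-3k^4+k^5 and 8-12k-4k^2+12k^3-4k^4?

2-3k+k^2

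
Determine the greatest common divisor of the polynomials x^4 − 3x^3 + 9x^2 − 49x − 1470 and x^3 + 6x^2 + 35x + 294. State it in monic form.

x^2 − x + 42

By polynomial division,
  x^4 − 3x^3 + 9x^2 − 49x − 1470 = (x − 9)(x^3 + 6x^2 + 35x + 294) + (28x^2 − 28x + 1176)
  x^3 + 6x^2 + 35x + 294 = ((1/28)x + 1/4)(28x^2 − 28x + 1176) + (0)
Last nonzero remainder: 28x^2 − 28x + 1176. Dividing through by 28 gives the monic gcd x^2 − x + 42.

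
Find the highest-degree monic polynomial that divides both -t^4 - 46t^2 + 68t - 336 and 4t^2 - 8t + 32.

By polynomial division,
  -t^4 - 46t^2 + 68t - 336 = (-(1/4)t^2 - (1/2)t - 21/2)(4t^2 - 8t + 32) + (0)
Last nonzero remainder: 4t^2 - 8t + 32. Dividing through by 4 gives the monic gcd t^2 - 2t + 8.

t^2 - 2t + 8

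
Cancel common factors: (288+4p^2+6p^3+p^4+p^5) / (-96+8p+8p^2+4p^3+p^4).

Apply the Euclidean algorithm:
  p^5+p^4+6p^3+4p^2+288 = (p-3)(p^4+4p^3+8p^2+8p-96) + (10p^3+20p^2+120p)
  p^4+4p^3+8p^2+8p-96 = ((1/10)p+1/5)(10p^3+20p^2+120p) + (-8p^2-16p-96)
  10p^3+20p^2+120p = (-(5/4)p)(-8p^2-16p-96) + (0)
Last nonzero remainder: -8p^2-16p-96. Dividing through by -8 gives the monic gcd p^2+2p+12.
Cancel p^2+2p+12 from numerator and denominator to get the reduced form.

(24-4p-p^2+p^3)/(-8+2p+p^2)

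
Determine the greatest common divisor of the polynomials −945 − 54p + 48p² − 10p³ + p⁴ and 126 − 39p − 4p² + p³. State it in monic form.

Euclidean algorithm in ℚ[p]:
  p⁴ − 10p³ + 48p² − 54p − 945 = (p − 6)(p³ − 4p² − 39p + 126) + (63p² − 414p − 189)
  p³ − 4p² − 39p + 126 = ((1/63)p + 2/49)(63p² − 414p − 189) + (−(936/49)p + 936/7)
  63p² − 414p − 189 = (−(343/104)p − 147/104)(−(936/49)p + 936/7) + (0)
Last nonzero remainder: −(936/49)p + 936/7. Dividing through by −936/49 gives the monic gcd p − 7.

−7 + p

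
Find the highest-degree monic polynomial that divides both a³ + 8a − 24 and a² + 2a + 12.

By polynomial division,
  a³ + 8a − 24 = (a − 2)(a² + 2a + 12) + (0)
The last nonzero remainder a² + 2a + 12 is already monic.

a² + 2a + 12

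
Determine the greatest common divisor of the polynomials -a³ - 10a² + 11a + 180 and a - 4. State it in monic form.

a - 4

By polynomial division,
  -a³ - 10a² + 11a + 180 = (-a² - 14a - 45)(a - 4) + (0)
The last nonzero remainder a - 4 is already monic.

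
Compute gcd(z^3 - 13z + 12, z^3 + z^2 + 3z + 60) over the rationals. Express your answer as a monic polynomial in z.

z + 4

Euclidean algorithm in ℚ[z]:
  z^3 - 13z + 12 = (z^3 + z^2 + 3z + 60) + (-z^2 - 16z - 48)
  z^3 + z^2 + 3z + 60 = (-z + 15)(-z^2 - 16z - 48) + (195z + 780)
  -z^2 - 16z - 48 = (-(1/195)z - 4/65)(195z + 780) + (0)
Last nonzero remainder: 195z + 780. Dividing through by 195 gives the monic gcd z + 4.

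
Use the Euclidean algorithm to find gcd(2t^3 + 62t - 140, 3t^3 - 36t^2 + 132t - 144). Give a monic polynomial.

t - 2

Apply the Euclidean algorithm:
  2t^3 + 62t - 140 = (2/3)(3t^3 - 36t^2 + 132t - 144) + (24t^2 - 26t - 44)
  3t^3 - 36t^2 + 132t - 144 = ((1/8)t - 131/96)(24t^2 - 26t - 44) + ((4897/48)t - 4897/24)
  24t^2 - 26t - 44 = ((1152/4897)t + 1056/4897)((4897/48)t - 4897/24) + (0)
Last nonzero remainder: (4897/48)t - 4897/24. Dividing through by 4897/48 gives the monic gcd t - 2.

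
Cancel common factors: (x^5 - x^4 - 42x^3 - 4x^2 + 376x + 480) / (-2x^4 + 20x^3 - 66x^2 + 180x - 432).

(-x^3 - 9x^2 - 24x - 20)/(2x^2 + 18)

Apply the Euclidean algorithm:
  x^5 - x^4 - 42x^3 - 4x^2 + 376x + 480 = (-(1/2)x - 9/2)(-2x^4 + 20x^3 - 66x^2 + 180x - 432) + (15x^3 - 211x^2 + 970x - 1464)
  -2x^4 + 20x^3 - 66x^2 + 180x - 432 = (-(2/15)x - 122/225)(15x^3 - 211x^2 + 970x - 1464) + (-(11492/225)x^2 + (22984/45)x - 91936/75)
  15x^3 - 211x^2 + 970x - 1464 = (-(3375/11492)x + 13725/11492)(-(11492/225)x^2 + (22984/45)x - 91936/75) + (0)
Last nonzero remainder: -(11492/225)x^2 + (22984/45)x - 91936/75. Dividing through by -11492/225 gives the monic gcd x^2 - 10x + 24.
Cancel x^2 - 10x + 24 from numerator and denominator to get the reduced form.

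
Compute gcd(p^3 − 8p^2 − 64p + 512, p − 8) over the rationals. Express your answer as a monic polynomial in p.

p − 8

By polynomial division,
  p^3 − 8p^2 − 64p + 512 = (p^2 − 64)(p − 8) + (0)
The last nonzero remainder p − 8 is already monic.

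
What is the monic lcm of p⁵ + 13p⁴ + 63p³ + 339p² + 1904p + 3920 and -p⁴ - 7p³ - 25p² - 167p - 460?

Repeated division with remainder:
  p⁵ + 13p⁴ + 63p³ + 339p² + 1904p + 3920 = (-p - 6)(-p⁴ - 7p³ - 25p² - 167p - 460) + (-4p³ + 22p² + 442p + 1160)
  -p⁴ - 7p³ - 25p² - 167p - 460 = ((1/4)p + 25/8)(-4p³ + 22p² + 442p + 1160) + (-(817/4)p² - (7353/4)p - 4085)
  -4p³ + 22p² + 442p + 1160 = ((16/817)p - 232/817)(-(817/4)p² - (7353/4)p - 4085) + (0)
Last nonzero remainder: -(817/4)p² - (7353/4)p - 4085. Dividing through by -817/4 gives the monic gcd p² + 9p + 20.
Then lcm(f, g) = f·g / gcd(f, g); expanding and making the result monic gives the answer.

p⁷ + 11p⁶ + 60p⁵ + 512p⁴ + 2675p³ + 7909p² + 35952p + 90160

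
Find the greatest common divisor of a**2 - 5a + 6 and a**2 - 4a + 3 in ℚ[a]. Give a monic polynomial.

Repeated division with remainder:
  a**2 - 5a + 6 = (a**2 - 4a + 3) + (-a + 3)
  a**2 - 4a + 3 = (-a + 1)(-a + 3) + (0)
Last nonzero remainder: -a + 3. Dividing through by -1 gives the monic gcd a - 3.

a - 3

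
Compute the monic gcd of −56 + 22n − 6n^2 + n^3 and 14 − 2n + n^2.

14 − 2n + n^2

Euclidean algorithm in ℚ[n]:
  n^3 − 6n^2 + 22n − 56 = (n − 4)(n^2 − 2n + 14) + (0)
The last nonzero remainder n^2 − 2n + 14 is already monic.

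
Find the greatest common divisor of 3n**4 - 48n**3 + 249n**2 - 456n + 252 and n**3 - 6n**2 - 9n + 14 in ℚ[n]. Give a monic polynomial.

n**2 - 8n + 7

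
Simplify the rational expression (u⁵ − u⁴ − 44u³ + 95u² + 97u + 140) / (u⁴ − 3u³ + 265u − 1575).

By polynomial division,
  u⁵ − u⁴ − 44u³ + 95u² + 97u + 140 = (u + 2)(u⁴ − 3u³ + 265u − 1575) + (−38u³ − 170u² + 1142u + 3290)
  u⁴ − 3u³ + 265u − 1575 = (−(1/38)u + 71/361)(−38u³ − 170u² + 1142u + 3290) + ((22919/361)u² + (45838/361)u − 802165/361)
  −38u³ − 170u² + 1142u + 3290 = (−(13718/22919)u − 33934/22919)((22919/361)u² + (45838/361)u − 802165/361) + (0)
Last nonzero remainder: (22919/361)u² + (45838/361)u − 802165/361. Dividing through by 22919/361 gives the monic gcd u² + 2u − 35.
Cancel u² + 2u − 35 from numerator and denominator to get the reduced form.

(u³ − 3u² − 3u − 4)/(u² − 5u + 45)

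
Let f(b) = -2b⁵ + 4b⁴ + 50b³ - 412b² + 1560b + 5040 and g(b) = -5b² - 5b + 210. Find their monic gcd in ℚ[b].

b² + b - 42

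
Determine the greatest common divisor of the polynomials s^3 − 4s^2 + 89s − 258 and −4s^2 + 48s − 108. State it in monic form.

Repeated division with remainder:
  s^3 − 4s^2 + 89s − 258 = (−(1/4)s − 2)(−4s^2 + 48s − 108) + (158s − 474)
  −4s^2 + 48s − 108 = (−(2/79)s + 18/79)(158s − 474) + (0)
Last nonzero remainder: 158s − 474. Dividing through by 158 gives the monic gcd s − 3.

s − 3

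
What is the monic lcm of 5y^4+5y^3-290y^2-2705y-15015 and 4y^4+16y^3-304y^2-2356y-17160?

y^5+11y^4-48y^3-1121y^2-8413y-30030

By polynomial division,
  5y^4+5y^3-290y^2-2705y-15015 = (5/4)(4y^4+16y^3-304y^2-2356y-17160) + (-15y^3+90y^2+240y+6435)
  4y^4+16y^3-304y^2-2356y-17160 = (-(4/15)y-8/3)(-15y^3+90y^2+240y+6435) + (0)
Last nonzero remainder: -15y^3+90y^2+240y+6435. Dividing through by -15 gives the monic gcd y^3-6y^2-16y-429.
Then lcm(f, g) = f·g / gcd(f, g); expanding and making the result monic gives the answer.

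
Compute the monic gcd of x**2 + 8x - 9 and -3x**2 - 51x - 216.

x + 9

Repeated division with remainder:
  x**2 + 8x - 9 = (-1/3)(-3x**2 - 51x - 216) + (-9x - 81)
  -3x**2 - 51x - 216 = ((1/3)x + 8/3)(-9x - 81) + (0)
Last nonzero remainder: -9x - 81. Dividing through by -9 gives the monic gcd x + 9.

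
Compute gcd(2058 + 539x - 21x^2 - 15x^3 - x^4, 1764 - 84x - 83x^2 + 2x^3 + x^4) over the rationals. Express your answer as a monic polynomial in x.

Euclidean algorithm in ℚ[x]:
  -x^4 - 15x^3 - 21x^2 + 539x + 2058 = (-1)(x^4 + 2x^3 - 83x^2 - 84x + 1764) + (-13x^3 - 104x^2 + 455x + 3822)
  x^4 + 2x^3 - 83x^2 - 84x + 1764 = (-(1/13)x + 6/13)(-13x^3 - 104x^2 + 455x + 3822) + (0)
Last nonzero remainder: -13x^3 - 104x^2 + 455x + 3822. Dividing through by -13 gives the monic gcd x^3 + 8x^2 - 35x - 294.

-294 - 35x + 8x^2 + x^3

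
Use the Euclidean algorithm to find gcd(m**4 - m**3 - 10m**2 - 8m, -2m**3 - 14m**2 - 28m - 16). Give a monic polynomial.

Apply the Euclidean algorithm:
  m**4 - m**3 - 10m**2 - 8m = (-(1/2)m + 4)(-2m**3 - 14m**2 - 28m - 16) + (32m**2 + 96m + 64)
  -2m**3 - 14m**2 - 28m - 16 = (-(1/16)m - 1/4)(32m**2 + 96m + 64) + (0)
Last nonzero remainder: 32m**2 + 96m + 64. Dividing through by 32 gives the monic gcd m**2 + 3m + 2.

m**2 + 3m + 2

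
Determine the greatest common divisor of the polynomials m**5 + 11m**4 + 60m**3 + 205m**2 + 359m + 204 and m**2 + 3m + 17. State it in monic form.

Apply the Euclidean algorithm:
  m**5 + 11m**4 + 60m**3 + 205m**2 + 359m + 204 = (m**3 + 8m**2 + 19m + 12)(m**2 + 3m + 17) + (0)
The last nonzero remainder m**2 + 3m + 17 is already monic.

m**2 + 3m + 17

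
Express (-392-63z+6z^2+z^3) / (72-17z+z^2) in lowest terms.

Apply the Euclidean algorithm:
  z^3+6z^2-63z-392 = (z+23)(z^2-17z+72) + (256z-2048)
  z^2-17z+72 = ((1/256)z-9/256)(256z-2048) + (0)
Last nonzero remainder: 256z-2048. Dividing through by 256 gives the monic gcd z-8.
Cancel z-8 from numerator and denominator to get the reduced form.

(49+14z+z^2)/(-9+z)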